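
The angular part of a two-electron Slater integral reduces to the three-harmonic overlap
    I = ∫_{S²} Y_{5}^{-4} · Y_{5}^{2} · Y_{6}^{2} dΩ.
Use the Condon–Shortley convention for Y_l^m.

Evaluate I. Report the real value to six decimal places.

0.108910

Rules hold: Σm=0, L=16 even, 0≤6≤10.
N = 11·11·13 = 1573
Δ = 4!·6!·6!/17! = 1/28588560
Racah Σ t=0..4: t=0:+1/345600 t=1:−1/13824 t=2:+1/5184 t=3:−1/13824 t=4:+1/345600 = 7/129600
⇒ 3j(5 5 6; 0 0 0)² = 80/7293, sgn +1
Racah Σ t=3..4: t=3:−1/207360 t=4:+1/103680 = 1/207360
⇒ 3j(5 5 6; -4 2 2)² = 21/2431, sgn +1
4πI² = N·(3j₀)²·(3jₘ)² = 560/3757
I = +1·√(0.149055/4π) = 0.10891018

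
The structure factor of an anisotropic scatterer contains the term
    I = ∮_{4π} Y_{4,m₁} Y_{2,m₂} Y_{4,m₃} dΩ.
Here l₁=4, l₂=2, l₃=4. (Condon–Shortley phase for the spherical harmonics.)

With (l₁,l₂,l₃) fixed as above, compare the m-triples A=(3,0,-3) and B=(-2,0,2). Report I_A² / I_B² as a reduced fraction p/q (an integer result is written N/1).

49/64

l's match ⇒ only the (l;m) 3-j factors differ between A and B.
A: triangle coeff Δ(4,2,4) = 1/13860; Σ_t [0,1]: t=0:+1/480 t=1:−1/720 = 1/1440; (3j)²=7/1980 [(4 2 4; 3 0 -3)], sign=-1
B: triangle coeff Δ(4,2,4) = 1/13860; Σ_t [0,2]: t=0:+1/2880 t=1:−1/120 t=2:+1/192 = -1/360; (3j)²=16/3465 [(4 2 4; -2 0 2)], sign=-1
I_A²/I_B² = (7/1980)/(16/3465) = 49/64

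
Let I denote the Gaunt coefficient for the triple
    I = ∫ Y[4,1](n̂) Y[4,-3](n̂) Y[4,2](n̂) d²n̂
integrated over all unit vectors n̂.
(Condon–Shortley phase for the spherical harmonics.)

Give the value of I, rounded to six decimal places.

Checks pass: Σm=0; 12 even; l₃=4∈[0,8].
(2·4+1)(2·4+1)(2·4+1) = 729
Δ: 4! 4! 4! / 13! → 1/450450
sum: t=0:+1/13824 t=1:−1/216 t=2:+1/64 t=3:−1/216 t=4:+1/13824 = 5/768
3j²(4 4 4; 0 0 0) = Δ·Π!·Σ² = 18/1001  (sign +1)
sum: t=0:+1/864 t=1:−1/576 = -1/1728
3j²(4 4 4; 1 -3 2) = Δ·Π!·Σ² = 5/1287  (sign -1)
combine: 4πI² = 729·18/1001·5/1287 = 7290/143143
take √, sign -1: I = -0.06366105

-0.063661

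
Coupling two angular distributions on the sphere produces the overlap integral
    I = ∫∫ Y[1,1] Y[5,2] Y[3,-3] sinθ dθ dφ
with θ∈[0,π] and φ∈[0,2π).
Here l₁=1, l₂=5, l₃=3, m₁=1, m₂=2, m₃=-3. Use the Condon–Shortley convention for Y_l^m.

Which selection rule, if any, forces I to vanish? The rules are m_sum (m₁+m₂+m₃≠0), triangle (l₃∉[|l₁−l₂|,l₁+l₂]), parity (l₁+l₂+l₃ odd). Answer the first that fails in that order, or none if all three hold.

triangle

Σmᵢ = 0  ✓
l₃∈[|l₁−l₂|,l₁+l₂]=[4,6], have l₃=3  ✗
Σlᵢ = 9 ⇒ odd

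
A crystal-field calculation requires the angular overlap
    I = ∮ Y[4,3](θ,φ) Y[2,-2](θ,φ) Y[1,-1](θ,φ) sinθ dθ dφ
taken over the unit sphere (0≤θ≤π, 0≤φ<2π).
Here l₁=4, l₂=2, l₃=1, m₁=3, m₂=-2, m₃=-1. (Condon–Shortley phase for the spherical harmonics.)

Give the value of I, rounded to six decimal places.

l₃=1 ∉ [2,6] — triangle fails ⇒ I = 0

0.000000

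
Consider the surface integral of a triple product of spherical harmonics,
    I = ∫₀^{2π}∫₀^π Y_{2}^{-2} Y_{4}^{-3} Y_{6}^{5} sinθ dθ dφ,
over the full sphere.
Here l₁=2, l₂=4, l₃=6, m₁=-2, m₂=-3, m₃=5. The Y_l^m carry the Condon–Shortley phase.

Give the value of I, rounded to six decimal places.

-0.288917

Rules hold: Σm=0, L=12 even, 2≤6≤6.
N = 5·9·13 = 585
Δ = 0!·4!·8!/13! = 1/6435
Racah Σ t=0..0: t=0:+1/2304 = 1/2304
⇒ 3j(2 4 6; 0 0 0)² = 5/143, sgn +1
Racah Σ t=0..0: t=0:+1/120960 = 1/120960
⇒ 3j(2 4 6; -2 -3 5)² = 2/39, sgn -1
4πI² = N·(3j₀)²·(3jₘ)² = 150/143
I = -1·√(1.04895/4π) = -0.28891672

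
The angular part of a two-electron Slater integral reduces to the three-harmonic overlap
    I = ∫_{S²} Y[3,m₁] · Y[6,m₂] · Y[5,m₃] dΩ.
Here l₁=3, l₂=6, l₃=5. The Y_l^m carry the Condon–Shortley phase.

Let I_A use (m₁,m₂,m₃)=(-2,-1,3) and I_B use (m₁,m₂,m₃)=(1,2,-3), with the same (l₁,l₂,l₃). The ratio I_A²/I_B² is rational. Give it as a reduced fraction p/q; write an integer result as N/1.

64/49

Shared (l₁,l₂,l₃)=(3,6,5): N and (l;000)² cancel in I_A²/I_B².
A: Δ = 4!·2!·8!/15! = 1/675675; Racah Σ t=3..4: t=3:−1/17280 t=4:+1/120960 = -1/20160; ⇒ 3j(3 6 5; -2 -1 3)² = 64/3003, sgn -1
B: Δ = 4!·2!·8!/15! = 1/675675; Racah Σ t=0..2: t=0:+1/1935360 t=1:−1/30240 t=2:+1/11520 = 1/18432; ⇒ 3j(3 6 5; 1 2 -3)² = 7/429, sgn +1
I_A²/I_B² = (64/3003)/(7/429) = 64/49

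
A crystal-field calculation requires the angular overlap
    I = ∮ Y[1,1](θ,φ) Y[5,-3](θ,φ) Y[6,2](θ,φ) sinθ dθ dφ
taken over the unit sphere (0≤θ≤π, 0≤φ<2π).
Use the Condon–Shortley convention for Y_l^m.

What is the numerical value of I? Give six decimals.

0.100084

Rules hold: Σm=0, L=12 even, 4≤6≤6.
N = 3·11·13 = 429
Δ = 0!·2!·10!/13! = 1/858
Racah Σ t=0..0: t=0:+1/14400 = 1/14400
⇒ 3j(1 5 6; 0 0 0)² = 6/143, sgn +1
Racah Σ t=0..0: t=0:+1/161280 = 1/161280
⇒ 3j(1 5 6; 1 -3 2)² = 1/143, sgn +1
4πI² = N·(3j₀)²·(3jₘ)² = 18/143
I = +1·√(0.125874/4π) = 0.10008369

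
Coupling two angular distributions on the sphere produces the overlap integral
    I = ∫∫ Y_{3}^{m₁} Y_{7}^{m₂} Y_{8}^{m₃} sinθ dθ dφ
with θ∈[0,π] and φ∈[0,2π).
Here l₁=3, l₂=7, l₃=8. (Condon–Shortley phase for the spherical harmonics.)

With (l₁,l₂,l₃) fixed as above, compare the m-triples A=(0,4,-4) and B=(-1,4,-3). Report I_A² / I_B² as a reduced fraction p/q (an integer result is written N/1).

1156/22445

l's match ⇒ only the (l;m) 3-j factors differ between A and B.
A: triangle coeff Δ(3,7,8) = 1/5290740; Σ_t [0,2]: t=0:+1/479001600 t=1:−1/29030400 t=2:+1/26127360 = 17/2874009600; (3j)²=17/25935 [(3 7 8; 0 4 -4)], sign=+1
B: triangle coeff Δ(3,7,8) = 1/5290740; Σ_t [0,2]: t=0:+1/1916006400 t=1:−1/43545600 t=2:+1/17418240 = 67/1916006400; (3j)²=4489/352716 [(3 7 8; -1 4 -3)], sign=-1
I_A²/I_B² = (17/25935)/(4489/352716) = 1156/22445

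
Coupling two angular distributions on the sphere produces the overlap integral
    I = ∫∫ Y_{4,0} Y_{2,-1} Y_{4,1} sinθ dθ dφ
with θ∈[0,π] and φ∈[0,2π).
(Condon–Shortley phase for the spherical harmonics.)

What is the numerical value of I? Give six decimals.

m-sum 0 ✓  L=10 even ✓  2≤4≤6 ✓
Π(2lᵢ+1) = 9×5×9 = 405
triangle coeff Δ(4,2,4) = 1/13860
Σ_t [0,2]: t=0:+1/192 t=1:−1/36 t=2:+1/192 = -5/288
(3j)²=20/693 [(4 2 4; 0 0 0)], sign=-1
Σ_t [0,1]: t=0:+1/96 t=1:−1/72 = -1/288
(3j)²=1/462 [(4 2 4; 0 -1 1)], sign=+1
⇒ 4πI² = 150/5929
I = (-1)√(150/5929/(4π)) = -0.04486937

-0.044869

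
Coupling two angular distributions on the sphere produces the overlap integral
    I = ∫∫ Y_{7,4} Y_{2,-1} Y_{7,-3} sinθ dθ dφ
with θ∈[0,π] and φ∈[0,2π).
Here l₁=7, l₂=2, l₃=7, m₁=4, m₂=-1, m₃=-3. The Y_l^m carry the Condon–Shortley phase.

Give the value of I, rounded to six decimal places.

0.162315

Rules hold: Σm=0, L=16 even, 5≤7≤9.
N = 15·5·15 = 1125
Δ = 2!·12!·2!/17! = 1/185640
Racah Σ t=0..2: t=0:+1/2419200 t=1:−1/518400 t=2:+1/2419200 = -1/907200
⇒ 3j(7 2 7; 0 0 0)² = 56/3315, sgn +1
Racah Σ t=0..1: t=0:+1/4354560 t=1:−1/14515200 = 1/6220800
⇒ 3j(7 2 7; 4 -1 -3)² = 77/4420, sgn +1
4πI² = N·(3j₀)²·(3jₘ)² = 16170/48841
I = +1·√(0.331074/4π) = 0.16231468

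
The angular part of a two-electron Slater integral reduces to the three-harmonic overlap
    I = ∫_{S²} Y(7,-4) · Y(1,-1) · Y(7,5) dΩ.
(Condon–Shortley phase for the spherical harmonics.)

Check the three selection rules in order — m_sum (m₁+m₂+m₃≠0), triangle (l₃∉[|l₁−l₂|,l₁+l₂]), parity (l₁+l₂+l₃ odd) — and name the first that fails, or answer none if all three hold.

parity

Σmᵢ = 0  ✓
l₃∈[|l₁−l₂|,l₁+l₂]=[6,8], have l₃=7  ✓
Σlᵢ = 15 ⇒ odd  ✗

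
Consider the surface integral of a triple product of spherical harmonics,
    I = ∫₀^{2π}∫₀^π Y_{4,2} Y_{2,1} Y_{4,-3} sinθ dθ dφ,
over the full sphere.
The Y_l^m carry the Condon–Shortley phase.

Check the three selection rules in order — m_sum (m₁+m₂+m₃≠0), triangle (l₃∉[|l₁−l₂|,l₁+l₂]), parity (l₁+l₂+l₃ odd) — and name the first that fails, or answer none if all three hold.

none

m₁+m₂+m₃ = 2 + 1 − 3 = 0  ✓
triangle: |4−2|=2 ≤ l₃=4 ≤ 4+2=6  ✓
parity: l₁+l₂+l₃ = 10 is even  ✓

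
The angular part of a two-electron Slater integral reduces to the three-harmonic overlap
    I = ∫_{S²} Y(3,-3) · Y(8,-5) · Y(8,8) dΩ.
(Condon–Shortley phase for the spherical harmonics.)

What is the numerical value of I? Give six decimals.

0.000000

l₁+l₂+l₃=19 is odd: 3j(l;000)=0 ⇒ I=0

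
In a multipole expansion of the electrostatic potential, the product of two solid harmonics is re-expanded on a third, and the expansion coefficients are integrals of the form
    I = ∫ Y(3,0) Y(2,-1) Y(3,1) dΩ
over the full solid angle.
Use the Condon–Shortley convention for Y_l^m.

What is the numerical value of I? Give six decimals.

m-sum 0 ✓  L=8 even ✓  1≤3≤5 ✓
Π(2lᵢ+1) = 7×5×7 = 245
triangle coeff Δ(3,2,3) = 1/3780
Σ_t [0,2]: t=0:+1/24 t=1:−1/4 t=2:+1/24 = -1/6
(3j)²=4/105 [(3 2 3; 0 0 0)], sign=+1
Σ_t [0,1]: t=0:+1/12 t=1:−1/8 = -1/24
(3j)²=1/210 [(3 2 3; 0 -1 1)], sign=-1
⇒ 4πI² = 2/45
I = (-1)√(2/45/(4π)) = -0.05947080

-0.059471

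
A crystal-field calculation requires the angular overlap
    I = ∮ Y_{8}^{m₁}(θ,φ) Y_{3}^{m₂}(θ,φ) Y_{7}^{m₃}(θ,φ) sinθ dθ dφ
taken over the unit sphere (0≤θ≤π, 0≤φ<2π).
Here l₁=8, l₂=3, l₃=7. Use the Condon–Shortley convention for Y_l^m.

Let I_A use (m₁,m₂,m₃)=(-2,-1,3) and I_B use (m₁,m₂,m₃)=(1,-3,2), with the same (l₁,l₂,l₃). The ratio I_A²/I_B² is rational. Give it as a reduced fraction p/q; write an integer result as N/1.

Same 8,3,7: normalisation and zero-m 3j drop out of the ratio.
A: Δ: 4! 12! 2! / 19! → 1/5290740; sum: t=0:+1/348364800 t=1:−1/13063680 t=2:+1/7741440 = 29/522547200; 3j²(8 3 7; -2 -1 3) = Δ·Π!·Σ² = 1682/264537  (sign +1)
B: Δ: 4! 12! 2! / 19! → 1/5290740; sum: t=0:+1/29030400 = 1/29030400; 3j²(8 3 7; 1 -3 2) = Δ·Π!·Σ² = 54/4199  (sign -1)
I_A²/I_B² = (1682/264537)/(54/4199) = 841/1701

841/1701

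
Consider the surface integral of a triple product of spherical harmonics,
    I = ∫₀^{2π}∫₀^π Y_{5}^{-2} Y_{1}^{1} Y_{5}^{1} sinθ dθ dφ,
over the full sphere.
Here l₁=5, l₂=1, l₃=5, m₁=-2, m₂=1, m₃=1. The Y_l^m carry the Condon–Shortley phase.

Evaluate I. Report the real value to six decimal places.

Σlᵢ=11 odd — θ-integrand is odd under cosθ→−cosθ; I=0

0.000000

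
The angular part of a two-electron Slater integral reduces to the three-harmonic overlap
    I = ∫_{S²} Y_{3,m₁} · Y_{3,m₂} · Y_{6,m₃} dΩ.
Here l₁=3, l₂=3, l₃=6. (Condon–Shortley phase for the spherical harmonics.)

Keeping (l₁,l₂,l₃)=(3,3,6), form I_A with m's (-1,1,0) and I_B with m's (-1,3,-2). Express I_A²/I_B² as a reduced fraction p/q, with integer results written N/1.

225/28

Same 3,3,6: normalisation and zero-m 3j drop out of the ratio.
A: Δ: 0! 6! 6! / 13! → 1/12012; sum: t=0:+1/2304 = 1/2304; 3j²(3 3 6; -1 1 0) = Δ·Π!·Σ² = 75/4004  (sign +1)
B: Δ: 0! 6! 6! / 13! → 1/12012; sum: t=0:+1/34560 = 1/34560; 3j²(3 3 6; -1 3 -2) = Δ·Π!·Σ² = 1/429  (sign +1)
I_A²/I_B² = (75/4004)/(1/429) = 225/28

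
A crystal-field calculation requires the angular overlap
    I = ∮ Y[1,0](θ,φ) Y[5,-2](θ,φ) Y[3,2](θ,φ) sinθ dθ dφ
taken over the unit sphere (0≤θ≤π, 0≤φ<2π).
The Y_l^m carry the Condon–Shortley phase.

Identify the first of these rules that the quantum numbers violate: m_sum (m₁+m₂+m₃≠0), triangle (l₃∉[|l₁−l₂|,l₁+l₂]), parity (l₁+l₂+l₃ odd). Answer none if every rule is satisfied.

triangle

Σmᵢ = 0  ✓
l₃∈[|l₁−l₂|,l₁+l₂]=[4,6], have l₃=3  ✗
Σlᵢ = 9 ⇒ odd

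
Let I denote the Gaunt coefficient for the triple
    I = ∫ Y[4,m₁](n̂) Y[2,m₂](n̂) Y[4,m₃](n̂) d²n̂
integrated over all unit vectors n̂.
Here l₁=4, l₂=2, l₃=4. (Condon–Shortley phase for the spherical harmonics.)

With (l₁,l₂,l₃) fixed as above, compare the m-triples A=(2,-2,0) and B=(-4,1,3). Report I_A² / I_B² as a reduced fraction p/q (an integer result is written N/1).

Shared (l₁,l₂,l₃)=(4,2,4): N and (l;000)² cancel in I_A²/I_B².
A: Δ = 2!·6!·2!/11! = 1/13860; Racah Σ t=0..0: t=0:+1/192 = 1/192; ⇒ 3j(4 2 4; 2 -2 0)² = 3/77, sgn +1
B: Δ = 2!·6!·2!/11! = 1/13860; Racah Σ t=2..2: t=2:+1/1440 = 1/1440; ⇒ 3j(4 2 4; -4 1 3)² = 7/165, sgn -1
I_A²/I_B² = (3/77)/(7/165) = 45/49

45/49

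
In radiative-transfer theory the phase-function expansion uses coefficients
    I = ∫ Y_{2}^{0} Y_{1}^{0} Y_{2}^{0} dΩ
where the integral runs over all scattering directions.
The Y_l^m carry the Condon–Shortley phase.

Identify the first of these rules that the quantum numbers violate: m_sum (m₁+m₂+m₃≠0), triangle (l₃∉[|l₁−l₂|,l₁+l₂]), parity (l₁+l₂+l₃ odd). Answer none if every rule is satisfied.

parity

m₁+m₂+m₃ = 0 + 0 + 0 = 0  ✓
triangle: |2−1|=1 ≤ l₃=2 ≤ 2+1=3  ✓
parity: l₁+l₂+l₃ = 5 is odd  ✗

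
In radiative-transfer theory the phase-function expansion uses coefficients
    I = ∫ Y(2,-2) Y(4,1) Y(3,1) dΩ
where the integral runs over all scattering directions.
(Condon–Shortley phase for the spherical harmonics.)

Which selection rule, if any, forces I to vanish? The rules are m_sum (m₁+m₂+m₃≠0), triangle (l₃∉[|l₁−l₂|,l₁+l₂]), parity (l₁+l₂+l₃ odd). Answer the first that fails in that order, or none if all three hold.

parity

azimuthal sum: -2 + 1 + 1 = 0  ✓
2 ≤ 3 ≤ 6 (triangle on l)  ✓
L = 2 + 4 + 3 = 9 (odd)  ✗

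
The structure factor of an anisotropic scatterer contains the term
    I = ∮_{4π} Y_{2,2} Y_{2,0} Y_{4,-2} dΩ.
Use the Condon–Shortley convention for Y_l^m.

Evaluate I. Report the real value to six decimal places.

Checks pass: Σm=0; 8 even; l₃=4∈[0,4].
(2·2+1)(2·2+1)(2·4+1) = 225
Δ: 0! 4! 4! / 9! → 1/630
sum: t=0:+1/16 = 1/16
3j²(2 2 4; 0 0 0) = Δ·Π!·Σ² = 2/35  (sign +1)
sum: t=0:+1/96 = 1/96
3j²(2 2 4; 2 0 -2) = Δ·Π!·Σ² = 1/42  (sign +1)
combine: 4πI² = 225·2/35·1/42 = 15/49
take √, sign +1: I = 0.15607835

0.156078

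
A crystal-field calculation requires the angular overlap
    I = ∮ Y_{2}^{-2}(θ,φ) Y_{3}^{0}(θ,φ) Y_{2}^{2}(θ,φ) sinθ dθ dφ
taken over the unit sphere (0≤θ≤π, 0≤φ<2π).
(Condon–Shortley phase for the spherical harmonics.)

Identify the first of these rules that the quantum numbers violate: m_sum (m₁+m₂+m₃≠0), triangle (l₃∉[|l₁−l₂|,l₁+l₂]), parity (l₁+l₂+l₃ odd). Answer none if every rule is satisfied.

m₁+m₂+m₃ = -2 + 0 + 2 = 0  ✓
triangle: |2−3|=1 ≤ l₃=2 ≤ 2+3=5  ✓
parity: l₁+l₂+l₃ = 7 is odd  ✗

parity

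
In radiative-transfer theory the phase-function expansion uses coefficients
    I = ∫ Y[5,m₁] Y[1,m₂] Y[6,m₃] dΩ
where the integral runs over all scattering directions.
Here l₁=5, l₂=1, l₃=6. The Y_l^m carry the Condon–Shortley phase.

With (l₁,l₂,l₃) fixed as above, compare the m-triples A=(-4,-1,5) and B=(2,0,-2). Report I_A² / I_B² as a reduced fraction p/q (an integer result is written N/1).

55/32

Same 5,1,6: normalisation and zero-m 3j drop out of the ratio.
A: Δ: 0! 10! 2! / 13! → 1/858; sum: t=0:+1/725760 = 1/725760; 3j²(5 1 6; -4 -1 5) = Δ·Π!·Σ² = 5/78  (sign -1)
B: Δ: 0! 10! 2! / 13! → 1/858; sum: t=0:+1/30240 = 1/30240; 3j²(5 1 6; 2 0 -2) = Δ·Π!·Σ² = 16/429  (sign +1)
I_A²/I_B² = (5/78)/(16/429) = 55/32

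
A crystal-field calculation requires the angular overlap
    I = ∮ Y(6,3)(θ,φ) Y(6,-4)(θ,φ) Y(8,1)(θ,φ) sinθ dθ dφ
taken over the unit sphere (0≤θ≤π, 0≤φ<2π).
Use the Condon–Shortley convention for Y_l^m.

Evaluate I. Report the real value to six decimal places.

m-sum 0 ✓  L=20 even ✓  0≤8≤12 ✓
Π(2lᵢ+1) = 13×13×17 = 2873
triangle coeff Δ(6,6,8) = 1/1309458150
Σ_t [0,4]: t=0:+1/49766400 t=1:−1/3110400 t=2:+1/1327104 t=3:−1/3110400 t=4:+1/49766400 = 1/6635520
(3j)²=350/46189 [(6 6 8; 0 0 0)], sign=+1
Σ_t [0,2]: t=0:+1/24883200 t=1:−1/43545600 t=2:+1/812851200 = 1/54190080
(3j)²=2430/323323 [(6 6 8; 3 -4 1)], sign=-1
⇒ 4πI² = 121500/742577
I = (-1)√(121500/742577/(4π)) = -0.11410705

-0.114107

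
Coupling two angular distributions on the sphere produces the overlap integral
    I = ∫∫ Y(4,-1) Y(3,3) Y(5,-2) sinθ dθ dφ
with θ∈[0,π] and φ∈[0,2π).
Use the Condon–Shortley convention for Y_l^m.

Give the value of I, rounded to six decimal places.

m-sum 0 ✓  L=12 even ✓  1≤5≤7 ✓
Π(2lᵢ+1) = 9×7×11 = 693
triangle coeff Δ(4,3,5) = 1/180180
Σ_t [0,2]: t=0:+1/576 t=1:−1/144 t=2:+1/576 = -1/288
(3j)²=20/1001 [(4 3 5; 0 0 0)], sign=+1
Σ_t [2,2]: t=2:+1/1728 = 1/1728
(3j)²=25/858 [(4 3 5; -1 3 -2)], sign=-1
⇒ 4πI² = 750/1859
I = (-1)√(750/1859/(4π)) = -0.17917854

-0.179179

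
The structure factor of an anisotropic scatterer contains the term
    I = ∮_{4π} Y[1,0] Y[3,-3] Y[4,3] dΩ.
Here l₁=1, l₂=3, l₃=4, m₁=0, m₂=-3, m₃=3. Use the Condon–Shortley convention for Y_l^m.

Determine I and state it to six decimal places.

Rules hold: Σm=0, L=8 even, 2≤4≤4.
N = 3·7·9 = 189
Δ = 0!·2!·6!/9! = 1/252
Racah Σ t=0..0: t=0:+1/36 = 1/36
⇒ 3j(1 3 4; 0 0 0)² = 4/63, sgn +1
Racah Σ t=0..0: t=0:+1/720 = 1/720
⇒ 3j(1 3 4; 0 -3 3)² = 1/36, sgn -1
4πI² = N·(3j₀)²·(3jₘ)² = 1/3
I = -1·√(0.333333/4π) = -0.16286750

-0.162868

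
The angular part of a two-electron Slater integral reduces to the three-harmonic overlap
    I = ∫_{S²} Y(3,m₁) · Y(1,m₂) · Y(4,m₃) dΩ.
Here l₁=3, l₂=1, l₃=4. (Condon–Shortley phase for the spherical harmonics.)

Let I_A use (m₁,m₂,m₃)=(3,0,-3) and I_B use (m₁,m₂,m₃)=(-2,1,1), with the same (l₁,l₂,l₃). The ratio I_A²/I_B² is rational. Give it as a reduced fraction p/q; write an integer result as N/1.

7/3

Shared (l₁,l₂,l₃)=(3,1,4): N and (l;000)² cancel in I_A²/I_B².
A: Δ = 0!·6!·2!/9! = 1/252; Racah Σ t=0..0: t=0:+1/720 = 1/720; ⇒ 3j(3 1 4; 3 0 -3)² = 1/36, sgn -1
B: Δ = 0!·6!·2!/9! = 1/252; Racah Σ t=0..0: t=0:+1/240 = 1/240; ⇒ 3j(3 1 4; -2 1 1)² = 1/84, sgn -1
I_A²/I_B² = (1/36)/(1/84) = 7/3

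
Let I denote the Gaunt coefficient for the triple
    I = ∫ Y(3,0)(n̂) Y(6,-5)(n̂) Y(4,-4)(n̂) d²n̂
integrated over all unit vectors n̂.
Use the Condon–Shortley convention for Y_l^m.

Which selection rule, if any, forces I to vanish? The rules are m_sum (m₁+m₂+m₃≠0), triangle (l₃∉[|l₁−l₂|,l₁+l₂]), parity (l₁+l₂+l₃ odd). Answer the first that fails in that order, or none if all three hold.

azimuthal sum: 0 − 5 − 4 = -9  ✗
3 ≤ 4 ≤ 9 (triangle on l)
L = 3 + 6 + 4 = 13 (odd)

m_sum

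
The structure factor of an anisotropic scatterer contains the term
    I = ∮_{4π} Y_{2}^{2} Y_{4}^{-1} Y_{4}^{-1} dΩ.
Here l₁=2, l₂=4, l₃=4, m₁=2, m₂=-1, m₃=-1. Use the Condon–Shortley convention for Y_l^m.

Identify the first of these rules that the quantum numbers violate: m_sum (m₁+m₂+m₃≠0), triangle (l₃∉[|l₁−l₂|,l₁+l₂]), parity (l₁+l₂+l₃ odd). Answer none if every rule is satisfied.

m₁+m₂+m₃ = 2 − 1 − 1 = 0  ✓
triangle: |2−4|=2 ≤ l₃=4 ≤ 2+4=6  ✓
parity: l₁+l₂+l₃ = 10 is even  ✓

none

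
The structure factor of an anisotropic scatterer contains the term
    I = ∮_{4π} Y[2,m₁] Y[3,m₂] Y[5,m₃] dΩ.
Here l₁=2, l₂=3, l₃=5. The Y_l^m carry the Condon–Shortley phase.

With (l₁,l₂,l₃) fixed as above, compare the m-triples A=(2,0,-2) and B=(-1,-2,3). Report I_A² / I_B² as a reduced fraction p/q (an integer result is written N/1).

5/16

Shared (l₁,l₂,l₃)=(2,3,5): N and (l;000)² cancel in I_A²/I_B².
A: Δ = 0!·4!·6!/11! = 1/2310; Racah Σ t=0..0: t=0:+1/864 = 1/864; ⇒ 3j(2 3 5; 2 0 -2)² = 1/66, sgn -1
B: Δ = 0!·4!·6!/11! = 1/2310; Racah Σ t=0..0: t=0:+1/720 = 1/720; ⇒ 3j(2 3 5; -1 -2 3)² = 8/165, sgn +1
I_A²/I_B² = (1/66)/(8/165) = 5/16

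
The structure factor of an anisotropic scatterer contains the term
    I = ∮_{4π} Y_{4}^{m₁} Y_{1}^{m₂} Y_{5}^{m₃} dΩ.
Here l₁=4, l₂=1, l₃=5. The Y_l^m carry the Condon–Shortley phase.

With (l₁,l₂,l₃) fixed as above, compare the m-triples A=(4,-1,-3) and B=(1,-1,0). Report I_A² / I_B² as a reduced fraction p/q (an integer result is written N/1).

1/10

l's match ⇒ only the (l;m) 3-j factors differ between A and B.
A: triangle coeff Δ(4,1,5) = 1/495; Σ_t [0,0]: t=0:+1/80640 = 1/80640; (3j)²=1/495 [(4 1 5; 4 -1 -3)], sign=+1
B: triangle coeff Δ(4,1,5) = 1/495; Σ_t [0,0]: t=0:+1/1440 = 1/1440; (3j)²=2/99 [(4 1 5; 1 -1 0)], sign=-1
I_A²/I_B² = (1/495)/(2/99) = 1/10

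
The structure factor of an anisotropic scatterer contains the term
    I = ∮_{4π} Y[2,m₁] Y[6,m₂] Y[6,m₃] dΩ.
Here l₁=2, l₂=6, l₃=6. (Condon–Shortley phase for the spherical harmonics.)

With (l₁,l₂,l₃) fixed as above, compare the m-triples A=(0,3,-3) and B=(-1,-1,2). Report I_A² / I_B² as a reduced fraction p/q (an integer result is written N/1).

Shared (l₁,l₂,l₃)=(2,6,6): N and (l;000)² cancel in I_A²/I_B².
A: Δ = 2!·2!·10!/15! = 1/90090; Racah Σ t=0..2: t=0:+1/1451520 t=1:−1/80640 t=2:+1/120960 = -1/290304; ⇒ 3j(2 6 6; 0 3 -3)² = 5/2002, sgn +1
B: Δ = 2!·2!·10!/15! = 1/90090; Racah Σ t=1..2: t=1:−1/34560 t=2:+1/60480 = -1/80640; ⇒ 3j(2 6 6; -1 -1 2)² = 6/1001, sgn -1
I_A²/I_B² = (5/2002)/(6/1001) = 5/12

5/12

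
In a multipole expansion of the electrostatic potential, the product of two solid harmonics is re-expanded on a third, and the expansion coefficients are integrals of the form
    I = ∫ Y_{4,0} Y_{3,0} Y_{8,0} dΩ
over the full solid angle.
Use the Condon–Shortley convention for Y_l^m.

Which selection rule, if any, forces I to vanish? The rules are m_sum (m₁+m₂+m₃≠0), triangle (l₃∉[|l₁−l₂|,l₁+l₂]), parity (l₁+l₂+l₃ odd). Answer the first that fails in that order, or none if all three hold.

triangle

m₁+m₂+m₃ = 0 + 0 + 0 = 0  ✓
triangle: |4−3|=1 ≤ l₃=8 ≤ 4+3=7  ✗
parity: l₁+l₂+l₃ = 15 is odd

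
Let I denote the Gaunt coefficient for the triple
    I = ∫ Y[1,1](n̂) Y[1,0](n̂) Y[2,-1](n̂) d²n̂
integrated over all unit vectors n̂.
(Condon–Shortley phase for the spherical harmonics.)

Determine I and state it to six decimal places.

-0.218510

Checks pass: Σm=0; 4 even; l₃=2∈[0,2].
(2·1+1)(2·1+1)(2·2+1) = 45
Δ: 0! 2! 2! / 5! → 1/30
sum: t=0:+1/1 = 1/1
3j²(1 1 2; 0 0 0) = Δ·Π!·Σ² = 2/15  (sign +1)
sum: t=0:+1/2 = 1/2
3j²(1 1 2; 1 0 -1) = Δ·Π!·Σ² = 1/10  (sign -1)
combine: 4πI² = 45·2/15·1/10 = 3/5
take √, sign -1: I = -0.21850969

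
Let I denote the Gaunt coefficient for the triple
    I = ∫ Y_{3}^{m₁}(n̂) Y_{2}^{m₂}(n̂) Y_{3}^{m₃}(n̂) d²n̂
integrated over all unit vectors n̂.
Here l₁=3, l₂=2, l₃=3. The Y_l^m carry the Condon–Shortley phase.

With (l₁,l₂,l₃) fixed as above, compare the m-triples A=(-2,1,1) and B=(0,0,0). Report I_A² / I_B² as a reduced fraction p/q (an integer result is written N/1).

15/16

l's match ⇒ only the (l;m) 3-j factors differ between A and B.
A: triangle coeff Δ(3,2,3) = 1/3780; Σ_t [1,2]: t=1:−1/48 t=2:+1/12 = 1/16; (3j)²=1/28 [(3 2 3; -2 1 1)], sign=+1
B: triangle coeff Δ(3,2,3) = 1/3780; Σ_t [0,2]: t=0:+1/24 t=1:−1/4 t=2:+1/24 = -1/6; (3j)²=4/105 [(3 2 3; 0 0 0)], sign=+1
I_A²/I_B² = (1/28)/(4/105) = 15/16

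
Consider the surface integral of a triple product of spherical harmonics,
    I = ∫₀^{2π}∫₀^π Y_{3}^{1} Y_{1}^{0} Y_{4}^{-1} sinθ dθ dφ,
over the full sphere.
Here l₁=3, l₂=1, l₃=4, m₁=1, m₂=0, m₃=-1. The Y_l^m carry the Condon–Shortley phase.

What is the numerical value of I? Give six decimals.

Checks pass: Σm=0; 8 even; l₃=4∈[2,4].
(2·3+1)(2·1+1)(2·4+1) = 189
Δ: 0! 6! 2! / 9! → 1/252
sum: t=0:+1/36 = 1/36
3j²(3 1 4; 0 0 0) = Δ·Π!·Σ² = 4/63  (sign +1)
sum: t=0:+1/48 = 1/48
3j²(3 1 4; 1 0 -1) = Δ·Π!·Σ² = 5/84  (sign -1)
combine: 4πI² = 189·4/63·5/84 = 5/7
take √, sign -1: I = -0.23841361

-0.238414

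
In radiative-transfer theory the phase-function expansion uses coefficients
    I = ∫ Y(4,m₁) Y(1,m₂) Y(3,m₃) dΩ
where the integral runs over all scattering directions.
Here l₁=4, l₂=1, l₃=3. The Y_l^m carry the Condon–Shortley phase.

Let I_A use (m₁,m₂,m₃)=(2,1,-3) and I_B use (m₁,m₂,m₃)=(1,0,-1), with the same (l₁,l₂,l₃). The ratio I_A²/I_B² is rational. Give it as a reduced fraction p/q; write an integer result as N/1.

1/15

l's match ⇒ only the (l;m) 3-j factors differ between A and B.
A: triangle coeff Δ(4,1,3) = 1/252; Σ_t [2,2]: t=2:+1/1440 = 1/1440; (3j)²=1/252 [(4 1 3; 2 1 -3)], sign=+1
B: triangle coeff Δ(4,1,3) = 1/252; Σ_t [1,1]: t=1:−1/48 = -1/48; (3j)²=5/84 [(4 1 3; 1 0 -1)], sign=-1
I_A²/I_B² = (1/252)/(5/84) = 1/15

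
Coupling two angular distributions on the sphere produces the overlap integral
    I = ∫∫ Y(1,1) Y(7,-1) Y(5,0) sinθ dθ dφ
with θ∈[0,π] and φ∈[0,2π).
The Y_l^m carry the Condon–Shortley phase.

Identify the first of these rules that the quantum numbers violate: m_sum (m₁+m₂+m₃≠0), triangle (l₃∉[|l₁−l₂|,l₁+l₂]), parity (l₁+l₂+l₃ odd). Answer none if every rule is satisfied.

m₁+m₂+m₃ = 1 − 1 + 0 = 0  ✓
triangle: |1−7|=6 ≤ l₃=5 ≤ 1+7=8  ✗
parity: l₁+l₂+l₃ = 13 is odd

triangle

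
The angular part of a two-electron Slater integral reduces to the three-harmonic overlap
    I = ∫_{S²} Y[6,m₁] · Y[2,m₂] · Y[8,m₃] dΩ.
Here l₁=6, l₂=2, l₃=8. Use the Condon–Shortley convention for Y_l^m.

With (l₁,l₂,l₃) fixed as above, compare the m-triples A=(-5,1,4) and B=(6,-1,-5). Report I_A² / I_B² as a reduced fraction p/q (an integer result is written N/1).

48/13

l's match ⇒ only the (l;m) 3-j factors differ between A and B.
A: triangle coeff Δ(6,2,8) = 1/30940; Σ_t [0,0]: t=0:+1/239500800 = 1/239500800; (3j)²=12/7735 [(6 2 8; -5 1 4)], sign=+1
B: triangle coeff Δ(6,2,8) = 1/30940; Σ_t [0,0]: t=0:+1/2874009600 = 1/2874009600; (3j)²=1/2380 [(6 2 8; 6 -1 -5)], sign=-1
I_A²/I_B² = (12/7735)/(1/2380) = 48/13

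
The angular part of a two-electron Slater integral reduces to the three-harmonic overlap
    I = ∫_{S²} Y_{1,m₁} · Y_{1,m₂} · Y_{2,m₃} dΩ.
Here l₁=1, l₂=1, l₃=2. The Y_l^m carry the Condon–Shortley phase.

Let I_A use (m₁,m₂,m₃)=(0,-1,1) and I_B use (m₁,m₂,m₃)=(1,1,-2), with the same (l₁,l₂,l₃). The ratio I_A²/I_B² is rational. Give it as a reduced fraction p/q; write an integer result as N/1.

1/2

Shared (l₁,l₂,l₃)=(1,1,2): N and (l;000)² cancel in I_A²/I_B².
A: Δ = 0!·2!·2!/5! = 1/30; Racah Σ t=0..0: t=0:+1/2 = 1/2; ⇒ 3j(1 1 2; 0 -1 1)² = 1/10, sgn -1
B: Δ = 0!·2!·2!/5! = 1/30; Racah Σ t=0..0: t=0:+1/4 = 1/4; ⇒ 3j(1 1 2; 1 1 -2)² = 1/5, sgn +1
I_A²/I_B² = (1/10)/(1/5) = 1/2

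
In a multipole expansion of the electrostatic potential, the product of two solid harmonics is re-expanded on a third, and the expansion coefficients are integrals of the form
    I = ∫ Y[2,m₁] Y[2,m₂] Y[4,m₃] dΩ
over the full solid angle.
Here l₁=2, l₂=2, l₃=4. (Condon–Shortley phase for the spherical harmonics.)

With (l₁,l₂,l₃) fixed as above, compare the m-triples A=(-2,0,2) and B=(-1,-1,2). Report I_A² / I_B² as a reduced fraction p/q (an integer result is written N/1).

3/8

Same 2,2,4: normalisation and zero-m 3j drop out of the ratio.
A: Δ: 0! 4! 4! / 9! → 1/630; sum: t=0:+1/96 = 1/96; 3j²(2 2 4; -2 0 2) = Δ·Π!·Σ² = 1/42  (sign +1)
B: Δ: 0! 4! 4! / 9! → 1/630; sum: t=0:+1/36 = 1/36; 3j²(2 2 4; -1 -1 2) = Δ·Π!·Σ² = 4/63  (sign +1)
I_A²/I_B² = (1/42)/(4/63) = 3/8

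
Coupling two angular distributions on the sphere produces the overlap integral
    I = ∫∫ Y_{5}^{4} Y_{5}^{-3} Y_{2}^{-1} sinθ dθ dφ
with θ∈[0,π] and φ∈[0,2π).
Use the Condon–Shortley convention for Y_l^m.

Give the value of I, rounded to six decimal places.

0.196098

Checks pass: Σm=0; 12 even; l₃=2∈[0,10].
(2·5+1)(2·5+1)(2·2+1) = 605
Δ: 8! 2! 2! / 13! → 1/38610
sum: t=3:−1/2880 t=4:+1/576 t=5:−1/2880 = 1/960
3j²(5 5 2; 0 0 0) = Δ·Π!·Σ² = 10/429  (sign +1)
sum: t=0:+1/80640 t=1:−1/10080 = -1/11520
3j²(5 5 2; 4 -3 -1) = Δ·Π!·Σ² = 49/1430  (sign +1)
combine: 4πI² = 605·10/429·49/1430 = 245/507
take √, sign +1: I = 0.19609844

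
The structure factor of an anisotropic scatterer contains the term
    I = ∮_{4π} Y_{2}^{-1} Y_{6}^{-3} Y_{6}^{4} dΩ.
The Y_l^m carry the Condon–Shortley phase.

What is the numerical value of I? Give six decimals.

0.179515

Checks pass: Σm=0; 14 even; l₃=6∈[4,8].
(2·2+1)(2·6+1)(2·6+1) = 845
Δ: 2! 2! 10! / 15! → 1/90090
sum: t=0:+1/69120 t=1:−1/14400 t=2:+1/69120 = -7/172800
3j²(2 6 6; 0 0 0) = Δ·Π!·Σ² = 14/715  (sign -1)
sum: t=1:−1/161280 t=2:+1/725760 = -1/207360
3j²(2 6 6; -1 -3 4) = Δ·Π!·Σ² = 7/286  (sign -1)
combine: 4πI² = 845·14/715·7/286 = 49/121
take √, sign +1: I = 0.17951487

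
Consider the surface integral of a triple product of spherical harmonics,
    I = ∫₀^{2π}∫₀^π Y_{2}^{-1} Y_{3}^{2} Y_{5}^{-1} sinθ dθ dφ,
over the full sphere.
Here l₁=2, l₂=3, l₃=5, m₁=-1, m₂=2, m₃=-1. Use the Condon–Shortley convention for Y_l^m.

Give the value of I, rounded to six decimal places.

Checks pass: Σm=0; 10 even; l₃=5∈[1,5].
(2·2+1)(2·3+1)(2·5+1) = 385
Δ: 0! 4! 6! / 11! → 1/2310
sum: t=0:+1/144 = 1/144
3j²(2 3 5; 0 0 0) = Δ·Π!·Σ² = 10/231  (sign -1)
sum: t=0:+1/720 = 1/720
3j²(2 3 5; -1 2 -1) = Δ·Π!·Σ² = 4/385  (sign +1)
combine: 4πI² = 385·10/231·4/385 = 40/231
take √, sign -1: I = -0.11738675

-0.117387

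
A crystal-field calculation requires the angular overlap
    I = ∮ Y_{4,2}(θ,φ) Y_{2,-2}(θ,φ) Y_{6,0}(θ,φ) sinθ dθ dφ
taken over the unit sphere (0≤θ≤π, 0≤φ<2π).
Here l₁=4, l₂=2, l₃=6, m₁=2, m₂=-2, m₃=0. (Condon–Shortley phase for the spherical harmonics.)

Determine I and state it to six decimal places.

Checks pass: Σm=0; 12 even; l₃=6∈[2,6].
(2·4+1)(2·2+1)(2·6+1) = 585
Δ: 0! 8! 4! / 13! → 1/6435
sum: t=0:+1/2304 = 1/2304
3j²(4 2 6; 0 0 0) = Δ·Π!·Σ² = 5/143  (sign +1)
sum: t=0:+1/34560 = 1/34560
3j²(4 2 6; 2 -2 0) = Δ·Π!·Σ² = 1/429  (sign +1)
combine: 4πI² = 585·5/143·1/429 = 75/1573
take √, sign +1: I = 0.06159725

0.061597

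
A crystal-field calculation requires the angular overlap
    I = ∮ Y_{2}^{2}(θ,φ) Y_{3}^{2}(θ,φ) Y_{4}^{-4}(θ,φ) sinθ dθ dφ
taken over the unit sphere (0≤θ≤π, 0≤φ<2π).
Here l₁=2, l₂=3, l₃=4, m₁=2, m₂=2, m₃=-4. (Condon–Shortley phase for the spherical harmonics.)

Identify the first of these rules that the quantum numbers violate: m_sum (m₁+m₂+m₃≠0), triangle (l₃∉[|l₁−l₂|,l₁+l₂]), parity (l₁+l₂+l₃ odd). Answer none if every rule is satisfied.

parity

m₁+m₂+m₃ = 2 + 2 − 4 = 0  ✓
triangle: |2−3|=1 ≤ l₃=4 ≤ 2+3=5  ✓
parity: l₁+l₂+l₃ = 9 is odd  ✗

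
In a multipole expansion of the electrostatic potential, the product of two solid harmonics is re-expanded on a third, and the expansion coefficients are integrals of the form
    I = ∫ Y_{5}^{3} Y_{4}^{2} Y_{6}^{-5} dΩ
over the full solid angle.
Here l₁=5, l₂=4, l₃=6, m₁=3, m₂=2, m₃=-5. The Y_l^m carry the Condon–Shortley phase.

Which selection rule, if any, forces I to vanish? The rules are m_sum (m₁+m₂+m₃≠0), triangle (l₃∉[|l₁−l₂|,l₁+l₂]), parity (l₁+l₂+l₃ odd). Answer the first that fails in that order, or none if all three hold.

parity

azimuthal sum: 3 + 2 − 5 = 0  ✓
1 ≤ 6 ≤ 9 (triangle on l)  ✓
L = 5 + 4 + 6 = 15 (odd)  ✗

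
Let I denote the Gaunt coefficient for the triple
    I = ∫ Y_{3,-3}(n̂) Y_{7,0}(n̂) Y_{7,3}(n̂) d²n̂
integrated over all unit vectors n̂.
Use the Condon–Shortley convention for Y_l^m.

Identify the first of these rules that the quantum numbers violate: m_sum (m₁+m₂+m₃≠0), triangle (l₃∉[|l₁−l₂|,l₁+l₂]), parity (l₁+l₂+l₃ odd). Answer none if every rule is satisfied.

parity

Σmᵢ = 0  ✓
l₃∈[|l₁−l₂|,l₁+l₂]=[4,10], have l₃=7  ✓
Σlᵢ = 17 ⇒ odd  ✗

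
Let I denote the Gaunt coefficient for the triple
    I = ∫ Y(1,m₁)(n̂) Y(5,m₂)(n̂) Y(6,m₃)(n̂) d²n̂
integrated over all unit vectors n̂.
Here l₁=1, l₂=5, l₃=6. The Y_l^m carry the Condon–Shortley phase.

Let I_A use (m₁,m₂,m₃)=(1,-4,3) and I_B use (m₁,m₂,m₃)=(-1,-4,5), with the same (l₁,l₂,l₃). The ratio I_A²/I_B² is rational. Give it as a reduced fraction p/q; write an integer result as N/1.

3/55

Shared (l₁,l₂,l₃)=(1,5,6): N and (l;000)² cancel in I_A²/I_B².
A: Δ = 0!·2!·10!/13! = 1/858; Racah Σ t=0..0: t=0:+1/725760 = 1/725760; ⇒ 3j(1 5 6; 1 -4 3)² = 1/286, sgn -1
B: Δ = 0!·2!·10!/13! = 1/858; Racah Σ t=0..0: t=0:+1/725760 = 1/725760; ⇒ 3j(1 5 6; -1 -4 5)² = 5/78, sgn -1
I_A²/I_B² = (1/286)/(5/78) = 3/55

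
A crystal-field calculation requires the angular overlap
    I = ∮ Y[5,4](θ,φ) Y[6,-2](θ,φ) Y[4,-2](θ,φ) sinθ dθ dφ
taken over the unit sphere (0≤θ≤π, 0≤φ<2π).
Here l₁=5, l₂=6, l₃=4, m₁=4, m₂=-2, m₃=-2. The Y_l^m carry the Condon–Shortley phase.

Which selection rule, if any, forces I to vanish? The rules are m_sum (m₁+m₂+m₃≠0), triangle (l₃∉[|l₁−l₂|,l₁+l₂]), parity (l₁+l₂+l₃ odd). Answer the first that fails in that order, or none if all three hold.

Σmᵢ = 0  ✓
l₃∈[|l₁−l₂|,l₁+l₂]=[1,11], have l₃=4  ✓
Σlᵢ = 15 ⇒ odd  ✗

parity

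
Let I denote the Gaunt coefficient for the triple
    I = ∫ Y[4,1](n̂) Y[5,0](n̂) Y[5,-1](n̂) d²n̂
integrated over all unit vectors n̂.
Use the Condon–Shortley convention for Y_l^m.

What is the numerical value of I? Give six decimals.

-0.053153

m-sum 0 ✓  L=14 even ✓  1≤5≤9 ✓
Π(2lᵢ+1) = 9×11×11 = 1089
triangle coeff Δ(4,5,5) = 1/3153150
Σ_t [0,4]: t=0:+1/69120 t=1:−1/1728 t=2:+1/576 t=3:−1/1728 t=4:+1/69120 = 7/11520
(3j)²=2/143 [(4 5 5; 0 0 0)], sign=-1
Σ_t [0,3]: t=0:+1/17280 t=1:−1/1152 t=2:+1/864 t=3:−1/6912 = 7/34560
(3j)²=1/429 [(4 5 5; 1 0 -1)], sign=+1
⇒ 4πI² = 6/169
I = (-1)√(6/169/(4π)) = -0.05315295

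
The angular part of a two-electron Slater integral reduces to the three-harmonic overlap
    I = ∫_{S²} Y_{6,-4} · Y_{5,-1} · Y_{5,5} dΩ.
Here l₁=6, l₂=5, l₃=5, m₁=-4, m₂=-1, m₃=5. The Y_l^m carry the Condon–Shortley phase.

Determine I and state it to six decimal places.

Rules hold: Σm=0, L=16 even, 1≤5≤11.
N = 13·11·11 = 1573
Δ = 6!·6!·4!/17! = 1/28588560
Racah Σ t=1..5: t=1:−1/345600 t=2:+1/13824 t=3:−1/5184 t=4:+1/13824 t=5:−1/345600 = -7/129600
⇒ 3j(6 5 5; 0 0 0)² = 80/7293, sgn +1
Racah Σ t=4..4: t=4:+1/829440 = 1/829440
⇒ 3j(6 5 5; -4 -1 5)² = 225/9724, sgn +1
4πI² = N·(3j₀)²·(3jₘ)² = 1500/3757
I = +1·√(0.399255/4π) = 0.17824613

0.178246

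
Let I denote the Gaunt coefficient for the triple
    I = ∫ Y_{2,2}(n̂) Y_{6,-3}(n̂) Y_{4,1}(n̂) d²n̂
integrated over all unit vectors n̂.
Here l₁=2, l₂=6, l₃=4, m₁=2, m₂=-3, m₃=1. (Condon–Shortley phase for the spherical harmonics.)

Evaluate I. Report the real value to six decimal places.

-0.178526

Rules hold: Σm=0, L=12 even, 4≤4≤8.
N = 5·13·9 = 585
Δ = 4!·0!·8!/13! = 1/6435
Racah Σ t=2..2: t=2:+1/2304 = 1/2304
⇒ 3j(2 6 4; 0 0 0)² = 5/143, sgn +1
Racah Σ t=0..0: t=0:+1/17280 = 1/17280
⇒ 3j(2 6 4; 2 -3 1)² = 14/715, sgn -1
4πI² = N·(3j₀)²·(3jₘ)² = 630/1573
I = -1·√(0.400509/4π) = -0.17852580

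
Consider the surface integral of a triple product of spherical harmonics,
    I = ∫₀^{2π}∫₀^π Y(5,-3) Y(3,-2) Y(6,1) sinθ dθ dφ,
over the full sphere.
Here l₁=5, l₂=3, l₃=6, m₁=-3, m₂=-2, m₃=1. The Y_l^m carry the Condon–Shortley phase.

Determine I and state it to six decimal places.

Σmᵢ = -4 ≠ 0, so the φ-integral vanishes; I = 0

0.000000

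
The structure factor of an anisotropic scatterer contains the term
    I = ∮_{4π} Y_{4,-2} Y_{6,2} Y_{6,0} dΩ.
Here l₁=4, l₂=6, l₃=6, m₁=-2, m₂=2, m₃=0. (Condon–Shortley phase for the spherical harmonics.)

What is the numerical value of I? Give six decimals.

m-sum 0 ✓  L=16 even ✓  2≤6≤10 ✓
Π(2lᵢ+1) = 9×13×13 = 1521
triangle coeff Δ(4,6,6) = 1/15315300
Σ_t [0,4]: t=0:+1/829440 t=1:−1/25920 t=2:+1/9216 t=3:−1/25920 t=4:+1/829440 = 7/207360
(3j)²=28/2431 [(4 6 6; 0 0 0)], sign=+1
Σ_t [2,4]: t=2:+1/138240 t=3:−1/25920 t=4:+1/55296 = -11/829440
(3j)²=11/1326 [(4 6 6; -2 2 0)], sign=-1
⇒ 4πI² = 42/289
I = (-1)√(42/289/(4π)) = -0.10754019

-0.107540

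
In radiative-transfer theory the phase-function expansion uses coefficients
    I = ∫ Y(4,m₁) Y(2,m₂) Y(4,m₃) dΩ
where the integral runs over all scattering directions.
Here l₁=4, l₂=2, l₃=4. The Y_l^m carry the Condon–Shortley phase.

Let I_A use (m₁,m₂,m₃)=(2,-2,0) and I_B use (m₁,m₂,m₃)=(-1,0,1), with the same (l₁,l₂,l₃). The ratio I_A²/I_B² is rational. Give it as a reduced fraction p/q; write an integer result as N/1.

l's match ⇒ only the (l;m) 3-j factors differ between A and B.
A: triangle coeff Δ(4,2,4) = 1/13860; Σ_t [0,0]: t=0:+1/192 = 1/192; (3j)²=3/77 [(4 2 4; 2 -2 0)], sign=+1
B: triangle coeff Δ(4,2,4) = 1/13860; Σ_t [0,2]: t=0:+1/480 t=1:−1/48 t=2:+1/144 = -17/1440; (3j)²=289/13860 [(4 2 4; -1 0 1)], sign=+1
I_A²/I_B² = (3/77)/(289/13860) = 540/289

540/289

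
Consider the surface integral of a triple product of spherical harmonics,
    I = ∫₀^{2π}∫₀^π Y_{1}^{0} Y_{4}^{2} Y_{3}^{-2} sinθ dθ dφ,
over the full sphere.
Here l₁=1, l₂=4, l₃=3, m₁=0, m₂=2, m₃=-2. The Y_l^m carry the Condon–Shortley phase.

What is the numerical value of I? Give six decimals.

0.213244

Rules hold: Σm=0, L=8 even, 3≤3≤5.
N = 3·9·7 = 189
Δ = 2!·0!·6!/9! = 1/252
Racah Σ t=1..1: t=1:−1/36 = -1/36
⇒ 3j(1 4 3; 0 0 0)² = 4/63, sgn +1
Racah Σ t=1..1: t=1:−1/120 = -1/120
⇒ 3j(1 4 3; 0 2 -2)² = 1/21, sgn +1
4πI² = N·(3j₀)²·(3jₘ)² = 4/7
I = +1·√(0.571429/4π) = 0.21324362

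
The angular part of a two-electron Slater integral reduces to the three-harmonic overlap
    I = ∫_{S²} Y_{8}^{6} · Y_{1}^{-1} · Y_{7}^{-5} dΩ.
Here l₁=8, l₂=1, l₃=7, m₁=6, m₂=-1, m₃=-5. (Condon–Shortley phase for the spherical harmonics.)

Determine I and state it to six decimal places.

Rules hold: Σm=0, L=16 even, 7≤7≤9.
N = 17·3·15 = 765
Δ = 2!·14!·0!/17! = 1/2040
Racah Σ t=1..1: t=1:−1/25401600 = -1/25401600
⇒ 3j(8 1 7; 0 0 0)² = 8/255, sgn +1
Racah Σ t=0..0: t=0:+1/1916006400 = 1/1916006400
⇒ 3j(8 1 7; 6 -1 -5)² = 91/2040, sgn +1
4πI² = N·(3j₀)²·(3jₘ)² = 91/85
I = +1·√(1.07059/4π) = 0.29188132

0.291881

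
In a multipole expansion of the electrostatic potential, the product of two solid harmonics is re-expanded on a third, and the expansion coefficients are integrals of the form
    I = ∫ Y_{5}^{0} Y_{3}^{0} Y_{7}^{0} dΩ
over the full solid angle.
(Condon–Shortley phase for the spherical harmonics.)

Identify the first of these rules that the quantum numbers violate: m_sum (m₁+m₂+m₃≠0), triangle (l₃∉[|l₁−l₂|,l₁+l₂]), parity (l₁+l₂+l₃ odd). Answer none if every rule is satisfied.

azimuthal sum: 0 + 0 + 0 = 0  ✓
2 ≤ 7 ≤ 8 (triangle on l)  ✓
L = 5 + 3 + 7 = 15 (odd)  ✗

parity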